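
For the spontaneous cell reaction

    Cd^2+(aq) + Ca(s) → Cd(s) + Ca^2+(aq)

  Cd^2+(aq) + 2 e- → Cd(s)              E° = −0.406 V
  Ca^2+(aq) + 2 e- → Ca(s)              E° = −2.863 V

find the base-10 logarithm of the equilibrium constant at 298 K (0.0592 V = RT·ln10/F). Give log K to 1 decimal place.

The Cd²⁺/Cd couple is reduced (cathode); E°cell = −0.406 − (−2.863) = +2.457 V with n = 2.
At equilibrium E = 0, so log K = nE°cell / 0.0592 = (2)(+2.457) / 0.0592 = 83.0.

log K = 83.0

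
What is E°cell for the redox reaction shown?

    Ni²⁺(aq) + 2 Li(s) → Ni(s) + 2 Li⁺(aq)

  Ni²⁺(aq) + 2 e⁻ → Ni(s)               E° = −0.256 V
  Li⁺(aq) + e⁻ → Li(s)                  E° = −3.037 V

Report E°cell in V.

In the reaction as written, Ni²⁺(aq) is reduced (cathode) and Li⁺(aq) is produced by oxidation at the anode.
E°cell = E°(cathode) − E°(anode) = −0.256 − (−3.037) = +2.781 V.
The positive value indicates the reaction is spontaneous as written.

+2.781 V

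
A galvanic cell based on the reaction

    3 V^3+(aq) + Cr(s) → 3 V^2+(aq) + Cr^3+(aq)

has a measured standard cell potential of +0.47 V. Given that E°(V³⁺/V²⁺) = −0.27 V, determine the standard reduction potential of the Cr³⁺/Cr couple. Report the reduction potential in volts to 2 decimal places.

−0.74 V

In the reaction as written the V³⁺/V²⁺ couple is reduced (cathode) and Cr³⁺/Cr is oxidized (anode), so E°cell = E°(V³⁺/V²⁺) − E°(Cr³⁺/Cr).
E°(Cr³⁺/Cr) = E°(cathode) − E°cell = −0.27 − (+0.47) = −0.74 V.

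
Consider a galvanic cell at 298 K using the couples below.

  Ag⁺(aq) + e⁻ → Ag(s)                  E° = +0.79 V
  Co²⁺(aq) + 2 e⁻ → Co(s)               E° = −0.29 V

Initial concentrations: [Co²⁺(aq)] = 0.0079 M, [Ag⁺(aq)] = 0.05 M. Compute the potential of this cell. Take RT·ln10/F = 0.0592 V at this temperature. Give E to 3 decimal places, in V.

Ag⁺/Ag is reduced (cathode, E° = +0.79 V) and Co²⁺/Co is oxidized (anode).
The standard potential is +0.79 − (−0.29) = +1.08 V and the balanced reaction transfers n = 2 electrons.
The balanced reaction is 2 Ag⁺(aq) + Co(s) → 2 Ag(s) + Co²⁺(aq), so Q = [Co²⁺(aq)] / [Ag⁺(aq)]^2 = 3.16 and log Q = 0.500.
E = E° − (0.0592/n)·log Q = +1.08 − (0.0592/2)(0.500) = +1.065 V.

+1.065 V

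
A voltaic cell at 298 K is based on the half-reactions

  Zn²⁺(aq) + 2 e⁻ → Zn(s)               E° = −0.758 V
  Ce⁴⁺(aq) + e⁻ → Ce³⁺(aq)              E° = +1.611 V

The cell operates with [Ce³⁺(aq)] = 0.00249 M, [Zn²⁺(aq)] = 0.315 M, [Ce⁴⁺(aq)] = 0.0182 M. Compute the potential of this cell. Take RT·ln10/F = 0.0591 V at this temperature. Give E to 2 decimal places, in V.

+2.43 V

Ce⁴⁺/Ce³⁺ is reduced (cathode, E° = +1.611 V) and Zn²⁺/Zn is oxidized (anode).
The standard potential is +1.611 − (−0.758) = +2.369 V and the balanced reaction transfers n = 2 electrons.
The balanced reaction is 2 Ce⁴⁺(aq) + Zn(s) → 2 Ce³⁺(aq) + Zn²⁺(aq), so Q = ([Ce³⁺(aq)]^2·[Zn²⁺(aq)]) / [Ce⁴⁺(aq)]^2 = 0.0059 and log Q = −2.229.
E = E° − (0.0591/n)·log Q = +2.369 − (0.0591/2)(−2.229) = +2.43 V.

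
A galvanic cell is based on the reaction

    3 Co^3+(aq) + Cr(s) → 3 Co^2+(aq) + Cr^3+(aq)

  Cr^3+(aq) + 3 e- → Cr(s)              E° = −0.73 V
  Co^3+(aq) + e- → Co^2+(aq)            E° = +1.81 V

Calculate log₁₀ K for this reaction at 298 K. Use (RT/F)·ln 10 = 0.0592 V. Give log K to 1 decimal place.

log K = 128.7

The Co³⁺/Co²⁺ couple is reduced (cathode); E°cell = +1.81 − (−0.73) = +2.54 V with n = 3.
At equilibrium E = 0, so log K = nE°cell / 0.0592 = (3)(+2.54) / 0.0592 = 128.7.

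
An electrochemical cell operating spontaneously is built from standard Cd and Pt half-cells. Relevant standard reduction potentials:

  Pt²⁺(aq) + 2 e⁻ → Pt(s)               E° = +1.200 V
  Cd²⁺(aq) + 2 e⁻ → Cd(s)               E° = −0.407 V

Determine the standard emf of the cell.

The Pt²⁺/Pt couple has the higher E°, so Pt ion is reduced (cathode) and Cd is oxidized (anode).
E°cell = E°(cathode) − E°(anode) = +1.200 − (−0.407) = +1.607 V.

+1.607 V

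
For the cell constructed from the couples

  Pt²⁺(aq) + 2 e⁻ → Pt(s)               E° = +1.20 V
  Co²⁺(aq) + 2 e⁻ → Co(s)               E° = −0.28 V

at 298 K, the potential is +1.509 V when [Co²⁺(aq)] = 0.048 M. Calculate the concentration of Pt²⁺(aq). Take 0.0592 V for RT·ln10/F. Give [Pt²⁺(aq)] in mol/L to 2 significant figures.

With Pt²⁺/Pt at the cathode and Co²⁺/Co at the anode, E°cell = +1.20 − (−0.28) = +1.48 V (n = 2).
Rearranging E = E° − (0.0592/n)·log Q gives log Q = 2(+1.48 − (+1.509))/0.0592 = −0.980.
For Pt²⁺(aq) + Co(s) → Pt(s) + Co²⁺(aq), the reaction quotient is Q = [Co²⁺(aq)] / [Pt²⁺(aq)].
Isolating [Pt²⁺(aq)] in Q = 10^{−0.980} yields log [Pt²⁺(aq)] = −0.339, i.e. 0.46 M.

0.46 M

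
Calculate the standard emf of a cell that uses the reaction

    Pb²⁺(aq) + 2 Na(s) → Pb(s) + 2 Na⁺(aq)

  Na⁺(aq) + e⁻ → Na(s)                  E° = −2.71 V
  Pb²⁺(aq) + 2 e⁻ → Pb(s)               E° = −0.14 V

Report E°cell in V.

Pb²⁺(aq) gains electrons, so the Pb²⁺/Pb couple is the cathode; the Na⁺/Na couple is the anode.
E°cell = E°(cathode) − E°(anode) = −0.14 − (−2.71) = +2.57 V.

+2.57 V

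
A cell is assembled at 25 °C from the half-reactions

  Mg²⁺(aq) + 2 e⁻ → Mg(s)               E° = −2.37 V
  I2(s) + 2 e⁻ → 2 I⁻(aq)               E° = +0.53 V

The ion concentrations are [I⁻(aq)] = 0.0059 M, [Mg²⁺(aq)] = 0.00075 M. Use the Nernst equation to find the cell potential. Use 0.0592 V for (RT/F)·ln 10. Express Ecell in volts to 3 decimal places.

+3.124 V

The I₂/I⁻ couple has the more positive E°, so it is the cathode; Mg²⁺/Mg is the anode.
E°cell = E°cat − E°an = +0.53 − (−2.37) = +2.90 V; n = 2.
The balanced reaction is I2(s) + Mg(s) → 2 I⁻(aq) + Mg²⁺(aq), so Q = [I⁻(aq)]^2·[Mg²⁺(aq)] = 2.61×10^−8 and log Q = −7.583.
By the Nernst equation, E = +2.90 − (0.0592/2)·(−7.583) = +3.124 V.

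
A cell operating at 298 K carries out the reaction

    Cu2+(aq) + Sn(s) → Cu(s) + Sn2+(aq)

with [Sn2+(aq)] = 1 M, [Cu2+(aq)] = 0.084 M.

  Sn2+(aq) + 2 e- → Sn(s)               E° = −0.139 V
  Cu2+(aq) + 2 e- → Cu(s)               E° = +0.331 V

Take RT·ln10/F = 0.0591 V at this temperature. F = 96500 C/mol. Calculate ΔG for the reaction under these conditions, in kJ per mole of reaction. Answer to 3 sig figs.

With Cu²⁺/Cu reduced at the cathode, E°cell = +0.331 − (−0.139) = +0.470 V and n = 2.
The reaction quotient is [Sn2+(aq)] / [Cu2+(aq)] = 11.9; by Nernst, E = +0.470 − (0.0591/2)(1.076) = +0.4382 V.
Finally ΔG = −nFE = −(2)(96500 C/mol)(+0.4382 V) = −84.6 kJ/mol.

−84.6 kJ/mol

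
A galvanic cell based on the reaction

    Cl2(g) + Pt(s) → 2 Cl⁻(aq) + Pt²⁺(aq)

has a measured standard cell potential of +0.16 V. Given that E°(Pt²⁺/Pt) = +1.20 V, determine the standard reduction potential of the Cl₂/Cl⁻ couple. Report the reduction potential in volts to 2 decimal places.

In the reaction as written the Cl₂/Cl⁻ couple is reduced (cathode) and Pt²⁺/Pt is oxidized (anode), so E°cell = E°(Cl₂/Cl⁻) − E°(Pt²⁺/Pt).
E°(Cl₂/Cl⁻) = E°cell + E°(anode) = +0.16 + (+1.20) = +1.36 V.

+1.36 V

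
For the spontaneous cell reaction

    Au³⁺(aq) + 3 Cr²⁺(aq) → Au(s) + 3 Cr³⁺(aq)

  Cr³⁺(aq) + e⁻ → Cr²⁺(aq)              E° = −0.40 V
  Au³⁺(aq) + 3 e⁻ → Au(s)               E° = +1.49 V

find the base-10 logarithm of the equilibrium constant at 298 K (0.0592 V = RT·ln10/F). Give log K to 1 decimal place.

log K = 95.8

The Au³⁺/Au couple is reduced (cathode); E°cell = +1.49 − (−0.40) = +1.89 V with n = 3.
At equilibrium E = 0, so log K = nE°cell / 0.0592 = (3)(+1.89) / 0.0592 = 95.8.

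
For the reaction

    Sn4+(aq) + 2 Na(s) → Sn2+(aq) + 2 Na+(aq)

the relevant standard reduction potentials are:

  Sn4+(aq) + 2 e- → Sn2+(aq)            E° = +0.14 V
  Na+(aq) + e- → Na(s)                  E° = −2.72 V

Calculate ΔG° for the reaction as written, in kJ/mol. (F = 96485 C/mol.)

−552 kJ/mol

In the reaction as written Sn4+(aq) is reduced, so the Sn⁴⁺/Sn²⁺ couple is the cathode and Na⁺/Na is the anode.
E°cell = +0.14 − (−2.72) = +2.86 V; balancing electrons gives n = 2.
ΔG° = −nFE°cell = −(2)(96485)(+2.86) J/mol = −552 kJ/mol.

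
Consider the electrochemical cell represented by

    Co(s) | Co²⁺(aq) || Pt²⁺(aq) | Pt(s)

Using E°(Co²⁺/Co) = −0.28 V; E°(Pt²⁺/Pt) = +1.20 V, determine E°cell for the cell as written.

+1.48 V

By convention the left-hand electrode in cell notation is the anode (oxidation) and the right-hand electrode is the cathode (reduction).
E°cell = E°(right) − E°(left) = +1.20 − (−0.28) = +1.48 V.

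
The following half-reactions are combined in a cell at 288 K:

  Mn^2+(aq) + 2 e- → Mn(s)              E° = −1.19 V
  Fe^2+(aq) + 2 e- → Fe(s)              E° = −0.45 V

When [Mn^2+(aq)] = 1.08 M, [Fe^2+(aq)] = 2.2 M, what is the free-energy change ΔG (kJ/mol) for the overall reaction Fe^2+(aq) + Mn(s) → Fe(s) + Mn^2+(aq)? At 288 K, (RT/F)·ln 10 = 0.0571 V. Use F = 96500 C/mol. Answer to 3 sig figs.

−145 kJ/mol

The standard cell potential is −0.45 − (−1.19) = +0.74 V, with n = 2 electrons in the balanced equation.
The reaction quotient is [Mn^2+(aq)] / [Fe^2+(aq)] = 0.491; by Nernst, E = +0.74 − (0.0571/2)(−0.309) = +0.7488 V.
Then ΔG = −nFE = −2 × 96500 × +0.7488 J/mol = −145 kJ/mol.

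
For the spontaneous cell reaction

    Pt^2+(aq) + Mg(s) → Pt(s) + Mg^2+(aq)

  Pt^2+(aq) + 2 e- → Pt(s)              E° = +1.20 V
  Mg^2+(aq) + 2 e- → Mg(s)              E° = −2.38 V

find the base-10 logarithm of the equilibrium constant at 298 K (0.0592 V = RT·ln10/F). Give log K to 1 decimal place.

The Pt²⁺/Pt couple is reduced (cathode); E°cell = +1.20 − (−2.38) = +3.58 V with n = 2.
At equilibrium E = 0, so log K = nE°cell / 0.0592 = (2)(+3.58) / 0.0592 = 120.9.

log K = 120.9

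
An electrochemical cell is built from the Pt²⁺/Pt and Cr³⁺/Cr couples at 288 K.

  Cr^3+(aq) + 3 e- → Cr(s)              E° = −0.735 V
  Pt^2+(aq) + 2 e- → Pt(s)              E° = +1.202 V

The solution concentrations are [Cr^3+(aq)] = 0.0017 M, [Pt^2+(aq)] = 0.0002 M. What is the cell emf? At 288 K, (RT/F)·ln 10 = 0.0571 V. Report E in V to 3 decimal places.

The Pt²⁺/Pt couple has the more positive E°, so it is the cathode; Cr³⁺/Cr is the anode.
E°cell = +1.202 − (−0.735) = +1.937 V, with n = 6 electrons transferred.
Balancing gives 3 Pt^2+(aq) + 2 Cr(s) → 3 Pt(s) + 2 Cr^3+(aq); hence Q = [Cr^3+(aq)]^2 / [Pt^2+(aq)]^3 = 3.61×10^5 (log Q = 5.558).
Applying E = E° − (RT ln10/nF)·log Q gives +1.937 − (0.0571/6)(5.558) = +1.884 V.

+1.884 V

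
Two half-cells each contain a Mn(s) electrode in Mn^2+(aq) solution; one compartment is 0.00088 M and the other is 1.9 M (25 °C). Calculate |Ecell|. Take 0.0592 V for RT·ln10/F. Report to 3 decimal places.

For a concentration cell E°cell = 0, since both electrodes use the same couple.
The compartment with the higher Mn^2+(aq) concentration (1.9 M) acts as the cathode; ions are reduced there and produced at the dilute (0.00088 M) anode.
With n = 2, Ecell = −(0.0592/2)·log([dilute]/[conc]) = −(0.0592/2)·log(0.00088/1.9) = +0.099 V.

0.099 V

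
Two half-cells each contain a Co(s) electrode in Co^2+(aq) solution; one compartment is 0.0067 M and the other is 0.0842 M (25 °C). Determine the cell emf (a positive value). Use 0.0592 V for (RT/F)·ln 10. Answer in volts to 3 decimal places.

0.033 V

For a concentration cell E°cell = 0, since both electrodes use the same couple.
The compartment with the higher Co^2+(aq) concentration (0.0842 M) acts as the cathode; ions are reduced there and produced at the dilute (0.0067 M) anode.
With n = 2, Ecell = −(0.0592/2)·log([dilute]/[conc]) = −(0.0592/2)·log(0.0067/0.0842) = +0.033 V.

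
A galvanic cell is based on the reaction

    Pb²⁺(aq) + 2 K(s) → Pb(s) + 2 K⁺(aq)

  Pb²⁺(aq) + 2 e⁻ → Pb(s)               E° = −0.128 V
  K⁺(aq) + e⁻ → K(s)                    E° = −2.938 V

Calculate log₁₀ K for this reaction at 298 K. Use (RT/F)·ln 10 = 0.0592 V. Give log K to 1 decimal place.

The Pb²⁺/Pb couple is reduced (cathode); E°cell = −0.128 − (−2.938) = +2.810 V with n = 2.
At equilibrium E = 0, so log K = nE°cell / 0.0592 = (2)(+2.810) / 0.0592 = 94.9.

log K = 94.9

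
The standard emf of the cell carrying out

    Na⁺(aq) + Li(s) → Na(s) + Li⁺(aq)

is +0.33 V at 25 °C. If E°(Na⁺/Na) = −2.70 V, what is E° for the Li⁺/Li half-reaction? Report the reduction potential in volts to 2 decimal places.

In the reaction as written the Na⁺/Na couple is reduced (cathode) and Li⁺/Li is oxidized (anode), so E°cell = E°(Na⁺/Na) − E°(Li⁺/Li).
E°(Li⁺/Li) = E°(cathode) − E°cell = −2.70 − (+0.33) = −3.03 V.

−3.03 V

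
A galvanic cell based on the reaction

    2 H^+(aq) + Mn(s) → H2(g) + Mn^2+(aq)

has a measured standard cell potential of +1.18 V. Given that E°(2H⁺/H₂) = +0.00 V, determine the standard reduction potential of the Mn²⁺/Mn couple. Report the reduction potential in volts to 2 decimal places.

−1.18 V

In the reaction as written the 2H⁺/H₂ couple is reduced (cathode) and Mn²⁺/Mn is oxidized (anode), so E°cell = E°(2H⁺/H₂) − E°(Mn²⁺/Mn).
E°(Mn²⁺/Mn) = E°(cathode) − E°cell = +0.00 − (+1.18) = −1.18 V.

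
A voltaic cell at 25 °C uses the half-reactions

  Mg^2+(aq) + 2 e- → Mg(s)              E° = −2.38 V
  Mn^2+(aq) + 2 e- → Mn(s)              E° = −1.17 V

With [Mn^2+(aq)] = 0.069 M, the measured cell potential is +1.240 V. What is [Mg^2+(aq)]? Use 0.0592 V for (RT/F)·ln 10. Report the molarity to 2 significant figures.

Mn²⁺/Mn is the cathode (higher E°); E°cell = −1.17 − (−2.38) = +1.21 V with n = 2.
Since E = E° − (0.0592/n)·log Q, log Q = n(E° − E)/0.0592 = −1.014.
For Mn^2+(aq) + Mg(s) → Mn(s) + Mg^2+(aq), the reaction quotient is Q = [Mg^2+(aq)] / [Mn^2+(aq)].
Substituting the known concentrations and solving, log [Mg^2+(aq)] = −2.175 and [Mg^2+(aq)] = 0.0067 M.

0.0067 M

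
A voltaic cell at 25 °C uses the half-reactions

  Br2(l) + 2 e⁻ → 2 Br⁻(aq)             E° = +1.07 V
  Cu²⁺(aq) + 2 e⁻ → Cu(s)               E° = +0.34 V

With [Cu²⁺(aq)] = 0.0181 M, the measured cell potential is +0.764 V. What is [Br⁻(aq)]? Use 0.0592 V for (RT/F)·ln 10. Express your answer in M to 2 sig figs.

Br₂/Br⁻ is the cathode (higher E°); E°cell = +1.07 − (+0.34) = +0.73 V with n = 2.
Rearranging E = E° − (0.0592/n)·log Q gives log Q = 2(+0.73 − (+0.764))/0.0592 = −1.149.
For Br2(l) + Cu(s) → 2 Br⁻(aq) + Cu²⁺(aq), the reaction quotient is Q = [Br⁻(aq)]^2·[Cu²⁺(aq)].
Substituting the known concentrations and solving, log [Br⁻(aq)] = 0.297 and [Br⁻(aq)] = 2.0 M.

2.0 M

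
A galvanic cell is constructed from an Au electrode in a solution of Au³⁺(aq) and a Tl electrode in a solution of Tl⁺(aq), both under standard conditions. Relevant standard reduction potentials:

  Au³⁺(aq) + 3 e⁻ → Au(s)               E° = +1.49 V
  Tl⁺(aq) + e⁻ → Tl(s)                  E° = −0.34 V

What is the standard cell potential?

The Au³⁺/Au couple has the higher E°, so Au ion is reduced (cathode) and Tl is oxidized (anode).
E°cell = E°(cathode) − E°(anode) = +1.49 − (−0.34) = +1.83 V.

+1.83 V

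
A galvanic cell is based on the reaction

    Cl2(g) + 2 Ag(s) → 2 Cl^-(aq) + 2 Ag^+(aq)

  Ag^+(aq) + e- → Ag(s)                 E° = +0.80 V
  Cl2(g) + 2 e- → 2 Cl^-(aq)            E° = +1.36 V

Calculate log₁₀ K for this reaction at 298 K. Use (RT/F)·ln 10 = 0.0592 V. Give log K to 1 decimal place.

The Cl₂/Cl⁻ couple is reduced (cathode); E°cell = +1.36 − (+0.80) = +0.56 V with n = 2.
At equilibrium E = 0, so log K = nE°cell / 0.0592 = (2)(+0.56) / 0.0592 = 18.9.

log K = 18.9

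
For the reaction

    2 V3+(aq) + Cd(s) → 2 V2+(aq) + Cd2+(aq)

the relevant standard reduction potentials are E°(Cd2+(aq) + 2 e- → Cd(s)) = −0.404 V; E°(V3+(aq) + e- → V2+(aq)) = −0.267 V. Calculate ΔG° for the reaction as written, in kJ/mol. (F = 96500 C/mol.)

In the reaction as written V3+(aq) is reduced, so the V³⁺/V²⁺ couple is the cathode and Cd²⁺/Cd is the anode.
E°cell = −0.267 − (−0.404) = +0.137 V; balancing electrons gives n = 2.
ΔG° = −nFE°cell = −(2)(96500)(+0.137) J/mol = −26.4 kJ/mol.

−26.4 kJ/mol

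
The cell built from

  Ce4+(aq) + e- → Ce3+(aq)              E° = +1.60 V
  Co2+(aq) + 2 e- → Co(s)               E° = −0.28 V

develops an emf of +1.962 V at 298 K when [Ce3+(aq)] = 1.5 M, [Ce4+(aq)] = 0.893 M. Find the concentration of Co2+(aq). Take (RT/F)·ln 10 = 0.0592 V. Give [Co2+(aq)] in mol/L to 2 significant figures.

0.00060 M

Ce⁴⁺/Ce³⁺ is the cathode (higher E°); E°cell = +1.60 − (−0.28) = +1.88 V with n = 2.
Rearranging E = E° − (0.0592/n)·log Q gives log Q = 2(+1.88 − (+1.962))/0.0592 = −2.770.
For 2 Ce4+(aq) + Co(s) → 2 Ce3+(aq) + Co2+(aq), the reaction quotient is Q = ([Ce3+(aq)]^2·[Co2+(aq)]) / [Ce4+(aq)]^2.
Solving for the unknown gives log [Co2+(aq)] = −3.220, so [Co2+(aq)] ≈ 0.00060 M.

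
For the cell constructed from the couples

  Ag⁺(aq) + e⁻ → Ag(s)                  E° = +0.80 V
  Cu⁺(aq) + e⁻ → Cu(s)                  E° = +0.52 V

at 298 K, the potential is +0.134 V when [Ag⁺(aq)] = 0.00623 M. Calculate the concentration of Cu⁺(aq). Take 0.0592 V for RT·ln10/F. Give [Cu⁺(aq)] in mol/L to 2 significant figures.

With Ag⁺/Ag at the cathode and Cu⁺/Cu at the anode, E°cell = +0.80 − (+0.52) = +0.28 V (n = 1).
Since E = E° − (0.0592/n)·log Q, log Q = n(E° − E)/0.0592 = 2.466.
For Ag⁺(aq) + Cu(s) → Ag(s) + Cu⁺(aq), the reaction quotient is Q = [Cu⁺(aq)] / [Ag⁺(aq)].
Solving for the unknown gives log [Cu⁺(aq)] = 0.260, so [Cu⁺(aq)] ≈ 1.8 M.

1.8 M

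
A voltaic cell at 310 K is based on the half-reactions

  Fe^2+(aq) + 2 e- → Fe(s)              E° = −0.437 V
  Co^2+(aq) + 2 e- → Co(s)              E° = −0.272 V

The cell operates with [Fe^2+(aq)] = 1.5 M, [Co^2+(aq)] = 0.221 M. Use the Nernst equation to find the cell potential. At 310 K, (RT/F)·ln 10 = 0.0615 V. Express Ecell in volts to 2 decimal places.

Since E°(Co²⁺/Co) > E°(Fe²⁺/Fe), Co²⁺/Co serves as the cathode.
E°cell = E°cat − E°an = −0.272 − (−0.437) = +0.165 V; n = 2.
For the overall reaction Co^2+(aq) + Fe(s) → Co(s) + Fe^2+(aq), Q = [Fe^2+(aq)] / [Co^2+(aq)] = 6.79, giving log Q = 0.832.
Applying E = E° − (RT ln10/nF)·log Q gives +0.165 − (0.0615/2)(0.832) = +0.14 V.

+0.14 V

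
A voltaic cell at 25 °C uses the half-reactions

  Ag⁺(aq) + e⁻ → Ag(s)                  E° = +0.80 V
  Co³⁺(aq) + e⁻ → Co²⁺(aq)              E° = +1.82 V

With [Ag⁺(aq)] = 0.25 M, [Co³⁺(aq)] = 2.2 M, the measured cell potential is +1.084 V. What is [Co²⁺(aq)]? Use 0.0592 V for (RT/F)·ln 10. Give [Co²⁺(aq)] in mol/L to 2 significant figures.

With Co³⁺/Co²⁺ at the cathode and Ag⁺/Ag at the anode, E°cell = +1.82 − (+0.80) = +1.02 V (n = 1).
Since E = E° − (0.0592/n)·log Q, log Q = n(E° − E)/0.0592 = −1.081.
The balanced reaction is Co³⁺(aq) + Ag(s) → Co²⁺(aq) + Ag⁺(aq), so Q = ([Co²⁺(aq)]·[Ag⁺(aq)]) / [Co³⁺(aq)].
Isolating [Co²⁺(aq)] in Q = 10^{−1.081} yields log [Co²⁺(aq)] = −0.137, i.e. 0.73 M.

0.73 M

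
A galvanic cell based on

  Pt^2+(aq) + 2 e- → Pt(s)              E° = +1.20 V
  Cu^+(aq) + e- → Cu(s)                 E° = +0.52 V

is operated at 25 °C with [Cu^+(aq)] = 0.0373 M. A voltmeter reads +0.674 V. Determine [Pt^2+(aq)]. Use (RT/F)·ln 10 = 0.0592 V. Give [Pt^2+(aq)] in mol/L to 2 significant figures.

0.00087 M

With Pt²⁺/Pt at the cathode and Cu⁺/Cu at the anode, E°cell = +1.20 − (+0.52) = +0.68 V (n = 2).
Since E = E° − (0.0592/n)·log Q, log Q = n(E° − E)/0.0592 = 0.203.
For Pt^2+(aq) + 2 Cu(s) → Pt(s) + 2 Cu^+(aq), the reaction quotient is Q = [Cu^+(aq)]^2 / [Pt^2+(aq)].
Substituting the known concentrations and solving, log [Pt^2+(aq)] = −3.060 and [Pt^2+(aq)] = 0.00087 M.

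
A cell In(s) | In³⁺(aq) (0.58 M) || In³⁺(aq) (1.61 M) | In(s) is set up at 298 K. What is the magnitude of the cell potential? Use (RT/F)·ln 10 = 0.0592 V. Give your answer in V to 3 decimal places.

For a concentration cell E°cell = 0, since both electrodes use the same couple.
The compartment with the higher In³⁺(aq) concentration (1.61 M) acts as the cathode; ions are reduced there and produced at the dilute (0.58 M) anode.
With n = 3, Ecell = −(0.0592/3)·log([dilute]/[conc]) = −(0.0592/3)·log(0.58/1.61) = +0.009 V.

0.009 V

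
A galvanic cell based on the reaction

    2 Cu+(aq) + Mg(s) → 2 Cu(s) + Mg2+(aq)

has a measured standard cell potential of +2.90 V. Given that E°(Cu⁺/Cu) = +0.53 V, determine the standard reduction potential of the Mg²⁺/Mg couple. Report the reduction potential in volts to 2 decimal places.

In the reaction as written the Cu⁺/Cu couple is reduced (cathode) and Mg²⁺/Mg is oxidized (anode), so E°cell = E°(Cu⁺/Cu) − E°(Mg²⁺/Mg).
E°(Mg²⁺/Mg) = E°(cathode) − E°cell = +0.53 − (+2.90) = −2.37 V.

−2.37 V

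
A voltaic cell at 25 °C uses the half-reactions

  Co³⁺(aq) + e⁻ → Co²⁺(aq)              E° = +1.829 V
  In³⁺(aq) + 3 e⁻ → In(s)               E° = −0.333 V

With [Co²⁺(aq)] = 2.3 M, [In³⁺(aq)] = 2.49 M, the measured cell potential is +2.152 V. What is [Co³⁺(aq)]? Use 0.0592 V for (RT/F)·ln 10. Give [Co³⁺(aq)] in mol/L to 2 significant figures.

The Co³⁺/Co²⁺ couple has the larger reduction potential, so it is the cathode: E°cell = +1.829 − (−0.333) = +2.162 V and n = 3.
Rearranging E = E° − (0.0592/n)·log Q gives log Q = 3(+2.162 − (+2.152))/0.0592 = 0.507.
Balancing electrons gives 3 Co³⁺(aq) + In(s) → 3 Co²⁺(aq) + In³⁺(aq); thus Q = ([Co²⁺(aq)]^3·[In³⁺(aq)]) / [Co³⁺(aq)]^3.
Isolating [Co³⁺(aq)] in Q = 10^{0.507} yields log [Co³⁺(aq)] = 0.325, i.e. 2.1 M.

2.1 M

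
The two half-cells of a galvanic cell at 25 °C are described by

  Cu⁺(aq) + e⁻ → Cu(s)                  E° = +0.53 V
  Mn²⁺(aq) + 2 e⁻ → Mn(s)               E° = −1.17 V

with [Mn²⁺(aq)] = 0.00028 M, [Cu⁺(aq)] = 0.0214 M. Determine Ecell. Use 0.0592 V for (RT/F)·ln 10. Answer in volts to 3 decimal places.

+1.706 V

The Cu⁺/Cu couple has the more positive E°, so it is the cathode; Mn²⁺/Mn is the anode.
The standard potential is +0.53 − (−1.17) = +1.70 V and the balanced reaction transfers n = 2 electrons.
Balancing gives 2 Cu⁺(aq) + Mn(s) → 2 Cu(s) + Mn²⁺(aq); hence Q = [Mn²⁺(aq)] / [Cu⁺(aq)]^2 = 0.611 (log Q = −0.214).
By the Nernst equation, E = +1.70 − (0.0592/2)·(−0.214) = +1.706 V.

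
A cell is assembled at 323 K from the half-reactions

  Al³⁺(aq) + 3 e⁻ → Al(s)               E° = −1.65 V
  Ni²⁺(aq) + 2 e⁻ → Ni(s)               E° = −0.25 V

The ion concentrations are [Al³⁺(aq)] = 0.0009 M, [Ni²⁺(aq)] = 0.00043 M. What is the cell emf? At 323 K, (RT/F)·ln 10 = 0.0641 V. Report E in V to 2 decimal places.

+1.36 V

Ni²⁺/Ni is reduced (cathode, E° = −0.25 V) and Al³⁺/Al is oxidized (anode).
The standard potential is −0.25 − (−1.65) = +1.40 V and the balanced reaction transfers n = 6 electrons.
For the overall reaction 3 Ni²⁺(aq) + 2 Al(s) → 3 Ni(s) + 2 Al³⁺(aq), Q = [Al³⁺(aq)]^2 / [Ni²⁺(aq)]^3 = 1.02×10^4, giving log Q = 4.008.
E = E° − (0.0641/n)·log Q = +1.40 − (0.0641/6)(4.008) = +1.36 V.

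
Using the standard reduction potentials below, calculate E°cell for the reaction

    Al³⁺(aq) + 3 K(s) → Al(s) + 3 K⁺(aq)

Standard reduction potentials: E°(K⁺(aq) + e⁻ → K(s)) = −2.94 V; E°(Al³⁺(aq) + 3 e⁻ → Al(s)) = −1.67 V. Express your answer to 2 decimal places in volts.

+1.27 V

In the reaction as written, Al³⁺(aq) is reduced (cathode) and K⁺(aq) is produced by oxidation at the anode.
E°cell = E°(cathode) − E°(anode) = −1.67 − (−2.94) = +1.27 V.
The positive value indicates the reaction is spontaneous as written.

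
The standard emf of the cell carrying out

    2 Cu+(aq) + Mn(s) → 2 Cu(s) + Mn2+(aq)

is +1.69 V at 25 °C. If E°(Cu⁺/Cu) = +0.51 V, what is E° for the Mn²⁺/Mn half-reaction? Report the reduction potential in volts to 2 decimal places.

−1.18 V

In the reaction as written the Cu⁺/Cu couple is reduced (cathode) and Mn²⁺/Mn is oxidized (anode), so E°cell = E°(Cu⁺/Cu) − E°(Mn²⁺/Mn).
E°(Mn²⁺/Mn) = E°(cathode) − E°cell = +0.51 − (+1.69) = −1.18 V.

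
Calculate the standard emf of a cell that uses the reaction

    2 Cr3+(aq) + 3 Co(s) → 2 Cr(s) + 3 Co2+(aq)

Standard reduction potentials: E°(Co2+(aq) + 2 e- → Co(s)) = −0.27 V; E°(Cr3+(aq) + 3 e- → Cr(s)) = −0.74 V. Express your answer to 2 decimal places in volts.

Cr3+(aq) gains electrons, so the Cr³⁺/Cr couple is the cathode; the Co²⁺/Co couple is the anode.
E°cell = E°(cathode) − E°(anode) = −0.74 − (−0.27) = −0.47 V.
The negative E°cell means the reaction is non-spontaneous in the direction written.

−0.47 V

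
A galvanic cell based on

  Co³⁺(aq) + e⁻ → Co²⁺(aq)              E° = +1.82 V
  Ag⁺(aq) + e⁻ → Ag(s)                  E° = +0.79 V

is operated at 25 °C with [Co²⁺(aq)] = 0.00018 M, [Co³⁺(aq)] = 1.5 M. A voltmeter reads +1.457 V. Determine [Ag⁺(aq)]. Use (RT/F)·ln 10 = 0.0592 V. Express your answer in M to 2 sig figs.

0.00051 M

The Co³⁺/Co²⁺ couple has the larger reduction potential, so it is the cathode: E°cell = +1.82 − (+0.79) = +1.03 V and n = 1.
From the Nernst equation, log Q = n(E° − E)/0.0592 = 1·(+1.03 − (+1.457))/0.0592 = −7.213.
Balancing electrons gives Co³⁺(aq) + Ag(s) → Co²⁺(aq) + Ag⁺(aq); thus Q = ([Co²⁺(aq)]·[Ag⁺(aq)]) / [Co³⁺(aq)].
Substituting the known concentrations and solving, log [Ag⁺(aq)] = −3.292 and [Ag⁺(aq)] = 0.00051 M.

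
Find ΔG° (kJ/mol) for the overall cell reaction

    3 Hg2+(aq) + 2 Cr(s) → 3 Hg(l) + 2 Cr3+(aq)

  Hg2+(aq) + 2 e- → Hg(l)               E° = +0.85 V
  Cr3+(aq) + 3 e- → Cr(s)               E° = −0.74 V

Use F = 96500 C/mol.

−921 kJ/mol

In the reaction as written Hg2+(aq) is reduced, so the Hg²⁺/Hg couple is the cathode and Cr³⁺/Cr is the anode.
E°cell = +0.85 − (−0.74) = +1.59 V; balancing electrons gives n = 6.
ΔG° = −nFE°cell = −(6)(96500)(+1.59) J/mol = −921 kJ/mol.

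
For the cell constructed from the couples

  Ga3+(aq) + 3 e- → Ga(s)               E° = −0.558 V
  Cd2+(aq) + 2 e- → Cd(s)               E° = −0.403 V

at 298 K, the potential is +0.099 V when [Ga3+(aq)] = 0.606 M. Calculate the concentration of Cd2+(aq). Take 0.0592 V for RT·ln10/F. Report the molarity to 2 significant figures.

With Cd²⁺/Cd at the cathode and Ga³⁺/Ga at the anode, E°cell = −0.403 − (−0.558) = +0.155 V (n = 6).
Since E = E° − (0.0592/n)·log Q, log Q = n(E° − E)/0.0592 = 5.676.
Balancing electrons gives 3 Cd2+(aq) + 2 Ga(s) → 3 Cd(s) + 2 Ga3+(aq); thus Q = [Ga3+(aq)]^2 / [Cd2+(aq)]^3.
Solving for the unknown gives log [Cd2+(aq)] = −2.037, so [Cd2+(aq)] ≈ 0.0092 M.

0.0092 M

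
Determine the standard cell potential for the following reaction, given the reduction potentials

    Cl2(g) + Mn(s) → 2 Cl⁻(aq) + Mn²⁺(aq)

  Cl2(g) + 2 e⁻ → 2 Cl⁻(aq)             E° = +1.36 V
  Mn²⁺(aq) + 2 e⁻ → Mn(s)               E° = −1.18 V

In the reaction as written, Cl2(g) is reduced (cathode) and Mn²⁺(aq) is produced by oxidation at the anode.
E°cell = E°(cathode) − E°(anode) = +1.36 − (−1.18) = +2.54 V.

+2.54 V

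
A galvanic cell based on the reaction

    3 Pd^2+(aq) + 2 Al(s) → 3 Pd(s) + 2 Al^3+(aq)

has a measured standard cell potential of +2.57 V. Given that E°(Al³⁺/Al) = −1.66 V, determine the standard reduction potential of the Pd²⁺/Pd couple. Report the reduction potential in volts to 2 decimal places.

+0.91 V

In the reaction as written the Pd²⁺/Pd couple is reduced (cathode) and Al³⁺/Al is oxidized (anode), so E°cell = E°(Pd²⁺/Pd) − E°(Al³⁺/Al).
E°(Pd²⁺/Pd) = E°cell + E°(anode) = +2.57 + (−1.66) = +0.91 V.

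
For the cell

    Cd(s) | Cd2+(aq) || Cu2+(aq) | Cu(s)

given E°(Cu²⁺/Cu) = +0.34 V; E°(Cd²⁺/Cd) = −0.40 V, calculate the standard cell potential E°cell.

By convention the left-hand electrode in cell notation is the anode (oxidation) and the right-hand electrode is the cathode (reduction).
E°cell = E°(right) − E°(left) = +0.34 − (−0.40) = +0.74 V.

+0.74 V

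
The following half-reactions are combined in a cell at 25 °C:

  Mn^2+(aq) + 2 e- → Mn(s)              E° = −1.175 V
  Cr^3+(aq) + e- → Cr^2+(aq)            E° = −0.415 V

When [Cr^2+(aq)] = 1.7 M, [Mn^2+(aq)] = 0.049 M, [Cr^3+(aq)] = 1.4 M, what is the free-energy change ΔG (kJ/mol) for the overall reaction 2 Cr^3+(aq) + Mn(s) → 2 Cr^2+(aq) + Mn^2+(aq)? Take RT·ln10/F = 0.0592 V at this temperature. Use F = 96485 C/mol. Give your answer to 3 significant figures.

E°cell = −0.415 − (−1.175) = +0.760 V; the balanced reaction transfers n = 2 electrons.
Here Q = ([Cr^2+(aq)]^2·[Mn^2+(aq)]) / [Cr^3+(aq)]^2 = 0.0723 (log Q = −1.141), giving E = +0.760 − (0.0592/2)·(−1.141) = +0.7938 V.
Then ΔG = −nFE = −2 × 96485 × +0.7938 J/mol = −153 kJ/mol.

−153 kJ/mol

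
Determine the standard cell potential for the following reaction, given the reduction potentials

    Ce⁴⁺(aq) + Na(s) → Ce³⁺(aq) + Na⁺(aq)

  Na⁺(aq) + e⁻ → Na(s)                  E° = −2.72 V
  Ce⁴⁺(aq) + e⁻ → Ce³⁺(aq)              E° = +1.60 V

Ce⁴⁺(aq) gains electrons, so the Ce⁴⁺/Ce³⁺ couple is the cathode; the Na⁺/Na couple is the anode.
E°cell = E°(cathode) − E°(anode) = +1.60 − (−2.72) = +4.32 V.

+4.32 V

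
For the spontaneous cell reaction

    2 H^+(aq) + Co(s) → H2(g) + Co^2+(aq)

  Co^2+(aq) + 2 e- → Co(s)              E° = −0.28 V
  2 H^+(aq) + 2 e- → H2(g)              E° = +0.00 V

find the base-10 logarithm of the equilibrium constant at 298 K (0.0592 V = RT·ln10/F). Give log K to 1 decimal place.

log K = 9.5

The 2H⁺/H₂ couple is reduced (cathode); E°cell = +0.00 − (−0.28) = +0.28 V with n = 2.
At equilibrium E = 0, so log K = nE°cell / 0.0592 = (2)(+0.28) / 0.0592 = 9.5.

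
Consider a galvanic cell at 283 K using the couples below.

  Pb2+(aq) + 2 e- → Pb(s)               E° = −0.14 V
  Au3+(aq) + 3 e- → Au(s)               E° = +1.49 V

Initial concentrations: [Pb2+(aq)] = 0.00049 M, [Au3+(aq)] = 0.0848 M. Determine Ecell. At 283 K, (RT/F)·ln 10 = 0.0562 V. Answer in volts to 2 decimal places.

+1.70 V

Since E°(Au³⁺/Au) > E°(Pb²⁺/Pb), Au³⁺/Au serves as the cathode.
E°cell = +1.49 − (−0.14) = +1.63 V, with n = 6 electrons transferred.
The balanced reaction is 2 Au3+(aq) + 3 Pb(s) → 2 Au(s) + 3 Pb2+(aq), so Q = [Pb2+(aq)]^3 / [Au3+(aq)]^2 = 1.64×10^−8 and log Q = −7.786.
By the Nernst equation, E = +1.63 − (0.0562/6)·(−7.786) = +1.70 V.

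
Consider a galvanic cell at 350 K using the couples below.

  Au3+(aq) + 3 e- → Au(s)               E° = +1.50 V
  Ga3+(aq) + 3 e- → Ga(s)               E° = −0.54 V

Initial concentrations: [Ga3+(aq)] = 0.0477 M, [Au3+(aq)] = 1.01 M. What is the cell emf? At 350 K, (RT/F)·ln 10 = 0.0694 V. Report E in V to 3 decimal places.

Since E°(Au³⁺/Au) > E°(Ga³⁺/Ga), Au³⁺/Au serves as the cathode.
E°cell = +1.50 − (−0.54) = +2.04 V, with n = 3 electrons transferred.
For the overall reaction Au3+(aq) + Ga(s) → Au(s) + Ga3+(aq), Q = [Ga3+(aq)] / [Au3+(aq)] = 0.0472, giving log Q = −1.326.
By the Nernst equation, E = +2.04 − (0.0694/3)·(−1.326) = +2.071 V.

+2.071 V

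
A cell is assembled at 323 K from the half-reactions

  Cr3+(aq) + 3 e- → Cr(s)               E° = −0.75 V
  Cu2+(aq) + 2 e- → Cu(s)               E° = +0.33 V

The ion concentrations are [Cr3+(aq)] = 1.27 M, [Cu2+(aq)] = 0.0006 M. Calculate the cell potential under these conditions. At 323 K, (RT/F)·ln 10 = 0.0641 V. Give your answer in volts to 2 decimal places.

+0.97 V

Since E°(Cu²⁺/Cu) > E°(Cr³⁺/Cr), Cu²⁺/Cu serves as the cathode.
E°cell = E°cat − E°an = +0.33 − (−0.75) = +1.08 V; n = 6.
Balancing gives 3 Cu2+(aq) + 2 Cr(s) → 3 Cu(s) + 2 Cr3+(aq); hence Q = [Cr3+(aq)]^2 / [Cu2+(aq)]^3 = 7.47×10^9 (log Q = 9.873).
Applying E = E° − (RT ln10/nF)·log Q gives +1.08 − (0.0641/6)(9.873) = +0.97 V.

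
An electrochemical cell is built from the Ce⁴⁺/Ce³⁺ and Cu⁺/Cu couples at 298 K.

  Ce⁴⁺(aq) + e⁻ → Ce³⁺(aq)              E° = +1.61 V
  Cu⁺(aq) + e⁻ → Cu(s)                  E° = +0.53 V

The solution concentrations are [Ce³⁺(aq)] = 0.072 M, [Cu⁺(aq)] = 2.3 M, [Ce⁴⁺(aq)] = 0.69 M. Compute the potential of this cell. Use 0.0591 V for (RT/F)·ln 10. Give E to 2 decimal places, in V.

+1.12 V

Ce⁴⁺/Ce³⁺ is reduced (cathode, E° = +1.61 V) and Cu⁺/Cu is oxidized (anode).
E°cell = +1.61 − (+0.53) = +1.08 V, with n = 1 electron transferred.
Balancing gives Ce⁴⁺(aq) + Cu(s) → Ce³⁺(aq) + Cu⁺(aq); hence Q = ([Ce³⁺(aq)]·[Cu⁺(aq)]) / [Ce⁴⁺(aq)] = 0.24 (log Q = −0.620).
E = E° − (0.0591/n)·log Q = +1.08 − (0.0591/1)(−0.620) = +1.12 V.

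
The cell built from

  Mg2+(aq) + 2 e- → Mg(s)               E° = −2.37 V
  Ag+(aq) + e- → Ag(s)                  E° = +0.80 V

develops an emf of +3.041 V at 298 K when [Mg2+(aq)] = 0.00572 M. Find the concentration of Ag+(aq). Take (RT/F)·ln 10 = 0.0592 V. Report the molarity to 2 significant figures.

Ag⁺/Ag is the cathode (higher E°); E°cell = +0.80 − (−2.37) = +3.17 V with n = 2.
Rearranging E = E° − (0.0592/n)·log Q gives log Q = 2(+3.17 − (+3.041))/0.0592 = 4.358.
The balanced reaction is 2 Ag+(aq) + Mg(s) → 2 Ag(s) + Mg2+(aq), so Q = [Mg2+(aq)] / [Ag+(aq)]^2.
Substituting the known concentrations and solving, log [Ag+(aq)] = −3.300 and [Ag+(aq)] = 0.00050 M.

0.00050 M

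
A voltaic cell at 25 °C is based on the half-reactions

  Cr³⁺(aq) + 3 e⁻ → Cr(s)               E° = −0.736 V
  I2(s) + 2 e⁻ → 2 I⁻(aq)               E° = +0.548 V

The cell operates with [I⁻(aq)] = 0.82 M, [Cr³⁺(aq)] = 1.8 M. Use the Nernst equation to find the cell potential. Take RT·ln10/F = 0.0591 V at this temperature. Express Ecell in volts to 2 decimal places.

+1.28 V

I₂/I⁻ is reduced (cathode, E° = +0.548 V) and Cr³⁺/Cr is oxidized (anode).
E°cell = E°cat − E°an = +0.548 − (−0.736) = +1.284 V; n = 6.
Balancing gives 3 I2(s) + 2 Cr(s) → 6 I⁻(aq) + 2 Cr³⁺(aq); hence Q = [I⁻(aq)]^6·[Cr³⁺(aq)]^2 = 0.985 (log Q = −0.007).
By the Nernst equation, E = +1.284 − (0.0591/6)·(−0.007) = +1.28 V.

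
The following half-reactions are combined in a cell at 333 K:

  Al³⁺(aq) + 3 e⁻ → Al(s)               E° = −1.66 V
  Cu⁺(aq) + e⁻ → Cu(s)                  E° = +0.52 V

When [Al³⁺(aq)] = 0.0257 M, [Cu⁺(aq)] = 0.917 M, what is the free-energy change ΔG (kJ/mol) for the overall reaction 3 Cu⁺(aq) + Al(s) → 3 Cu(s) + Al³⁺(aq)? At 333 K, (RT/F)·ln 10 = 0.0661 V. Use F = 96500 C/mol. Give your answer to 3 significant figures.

The standard cell potential is +0.52 − (−1.66) = +2.18 V, with n = 3 electrons in the balanced equation.
Here Q = [Al³⁺(aq)] / [Cu⁺(aq)]^3 = 0.0333 (log Q = −1.477), giving E = +2.18 − (0.0661/3)·(−1.477) = +2.2125 V.
Then ΔG = −nFE = −3 × 96500 × +2.2125 J/mol = −641 kJ/mol.

−641 kJ/mol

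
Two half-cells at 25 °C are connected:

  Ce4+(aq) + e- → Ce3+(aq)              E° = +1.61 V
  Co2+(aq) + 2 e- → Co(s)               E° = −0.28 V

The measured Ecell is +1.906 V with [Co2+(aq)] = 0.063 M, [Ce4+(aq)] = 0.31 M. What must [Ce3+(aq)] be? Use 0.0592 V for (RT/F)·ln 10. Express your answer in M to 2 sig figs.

The Ce⁴⁺/Ce³⁺ couple has the larger reduction potential, so it is the cathode: E°cell = +1.61 − (−0.28) = +1.89 V and n = 2.
From the Nernst equation, log Q = n(E° − E)/0.0592 = 2·(+1.89 − (+1.906))/0.0592 = −0.541.
The balanced reaction is 2 Ce4+(aq) + Co(s) → 2 Ce3+(aq) + Co2+(aq), so Q = ([Ce3+(aq)]^2·[Co2+(aq)]) / [Ce4+(aq)]^2.
Isolating [Ce3+(aq)] in Q = 10^{−0.541} yields log [Ce3+(aq)] = −0.179, i.e. 0.66 M.

0.66 M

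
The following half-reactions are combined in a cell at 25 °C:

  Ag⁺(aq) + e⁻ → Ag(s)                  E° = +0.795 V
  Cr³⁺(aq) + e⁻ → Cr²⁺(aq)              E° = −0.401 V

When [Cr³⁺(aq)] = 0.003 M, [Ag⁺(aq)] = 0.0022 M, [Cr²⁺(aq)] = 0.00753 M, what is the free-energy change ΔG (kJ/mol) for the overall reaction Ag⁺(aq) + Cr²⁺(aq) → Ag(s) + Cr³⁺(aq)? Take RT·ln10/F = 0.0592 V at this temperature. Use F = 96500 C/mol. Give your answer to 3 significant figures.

The standard cell potential is +0.795 − (−0.401) = +1.196 V, with n = 1 electron in the balanced equation.
Here Q = [Cr³⁺(aq)] / ([Ag⁺(aq)]·[Cr²⁺(aq)]) = 181 (log Q = 2.258), giving E = +1.196 − (0.0592/1)·(2.258) = +1.0623 V.
Then ΔG = −nFE = −1 × 96500 × +1.0623 J/mol = −103 kJ/mol.

−103 kJ/mol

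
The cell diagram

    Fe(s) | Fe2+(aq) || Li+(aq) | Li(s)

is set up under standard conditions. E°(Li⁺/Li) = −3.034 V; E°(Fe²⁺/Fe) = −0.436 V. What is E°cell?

By convention the left-hand electrode in cell notation is the anode (oxidation) and the right-hand electrode is the cathode (reduction).
E°cell = E°(right) − E°(left) = −3.034 − (−0.436) = −2.598 V.
The negative sign shows that, as written, the cell would require an external voltage to drive the reaction.

−2.598 V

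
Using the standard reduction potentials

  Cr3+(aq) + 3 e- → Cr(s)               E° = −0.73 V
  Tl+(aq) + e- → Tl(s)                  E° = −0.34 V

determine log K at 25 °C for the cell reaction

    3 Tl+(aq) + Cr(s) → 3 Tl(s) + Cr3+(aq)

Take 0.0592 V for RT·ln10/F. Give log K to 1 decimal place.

The Tl⁺/Tl couple is reduced (cathode); E°cell = −0.34 − (−0.73) = +0.39 V with n = 3.
At equilibrium E = 0, so log K = nE°cell / 0.0592 = (3)(+0.39) / 0.0592 = 19.8.

log K = 19.8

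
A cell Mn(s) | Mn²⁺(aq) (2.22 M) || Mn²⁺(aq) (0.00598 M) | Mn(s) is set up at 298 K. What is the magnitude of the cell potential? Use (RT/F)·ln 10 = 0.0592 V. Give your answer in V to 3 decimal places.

For a concentration cell E°cell = 0, since both electrodes use the same couple.
The compartment with the higher Mn²⁺(aq) concentration (2.22 M) acts as the cathode; ions are reduced there and produced at the dilute (0.00598 M) anode.
With n = 2, Ecell = −(0.0592/2)·log([dilute]/[conc]) = −(0.0592/2)·log(0.00598/2.22) = +0.076 V.

0.076 V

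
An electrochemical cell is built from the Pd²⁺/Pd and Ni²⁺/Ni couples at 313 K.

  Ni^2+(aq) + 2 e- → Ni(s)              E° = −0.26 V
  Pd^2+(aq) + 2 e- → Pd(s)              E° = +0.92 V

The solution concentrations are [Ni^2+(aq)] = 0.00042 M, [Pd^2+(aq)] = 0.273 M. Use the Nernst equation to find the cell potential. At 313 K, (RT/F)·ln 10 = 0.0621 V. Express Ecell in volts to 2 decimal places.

Since E°(Pd²⁺/Pd) > E°(Ni²⁺/Ni), Pd²⁺/Pd serves as the cathode.
E°cell = E°cat − E°an = +0.92 − (−0.26) = +1.18 V; n = 2.
Balancing gives Pd^2+(aq) + Ni(s) → Pd(s) + Ni^2+(aq); hence Q = [Ni^2+(aq)] / [Pd^2+(aq)] = 0.00154 (log Q = −2.813).
By the Nernst equation, E = +1.18 − (0.0621/2)·(−2.813) = +1.27 V.

+1.27 V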